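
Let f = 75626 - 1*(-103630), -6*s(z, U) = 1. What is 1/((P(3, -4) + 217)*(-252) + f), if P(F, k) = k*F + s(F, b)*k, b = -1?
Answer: 1/127428 ≈ 7.8476e-6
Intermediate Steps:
s(z, U) = -⅙ (s(z, U) = -⅙*1 = -⅙)
P(F, k) = -k/6 + F*k (P(F, k) = k*F - k/6 = F*k - k/6 = -k/6 + F*k)
f = 179256 (f = 75626 + 103630 = 179256)
1/((P(3, -4) + 217)*(-252) + f) = 1/((-4*(-⅙ + 3) + 217)*(-252) + 179256) = 1/((-4*17/6 + 217)*(-252) + 179256) = 1/((-34/3 + 217)*(-252) + 179256) = 1/((617/3)*(-252) + 179256) = 1/(-51828 + 179256) = 1/127428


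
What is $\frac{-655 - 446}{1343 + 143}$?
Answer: $- \frac{1101}{1486} \approx -0.74092$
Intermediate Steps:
$\frac{-655 - 446}{1343 + 143} = \frac{1}{1486} \left(-1101\right) = - \frac{1101}{1486}$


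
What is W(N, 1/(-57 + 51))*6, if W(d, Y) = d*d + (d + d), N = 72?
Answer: 31968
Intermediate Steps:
W(d, Y) = d² + 2*d
W(N, 1/(-57 + 51))*6 = (72*(2 + 72))*6 = (72*74)*6 = 5328*6 = 31968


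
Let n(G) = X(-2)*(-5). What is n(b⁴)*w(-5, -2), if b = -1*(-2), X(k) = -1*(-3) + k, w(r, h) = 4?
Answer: -20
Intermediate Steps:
X(k) = 3 + k
b = 2
n(G) = -5 (n(G) = (3 - 2)*(-5) = 1*(-5) = -5)
n(b⁴)*w(-5, -2) = -5*4 = -20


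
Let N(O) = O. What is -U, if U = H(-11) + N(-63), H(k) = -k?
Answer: 52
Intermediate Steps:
U = -52 (U = -1*(-11) - 63 = 11 - 63 = -52)
-U = -1*(-52) = 52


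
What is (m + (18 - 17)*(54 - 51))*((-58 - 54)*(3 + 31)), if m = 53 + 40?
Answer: -365568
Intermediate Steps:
m = 93
(m + (18 - 17)*(54 - 51))*((-58 - 54)*(3 + 31)) = (93 + (18 - 17)*(54 - 51))*((-58 - 54)*(3 + 31)) = (93 + 1*3)*(-112*34) = (93 + 3)*(-3808) = 96*(-3808) = -365568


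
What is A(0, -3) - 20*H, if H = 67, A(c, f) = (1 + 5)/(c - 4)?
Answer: -2683/2 ≈ -1341.5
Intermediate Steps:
A(c, f) = 6/(-4 + c)
A(0, -3) - 20*H = 6/(-4 + 0) - 20*67 = 6/(-4) - 1340 = 6*(-¼) - 1340 = -3/2 - 1340 = -2683/2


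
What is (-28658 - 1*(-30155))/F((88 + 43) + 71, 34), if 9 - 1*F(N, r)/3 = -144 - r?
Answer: 499/187 ≈ 2.6684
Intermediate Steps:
F(N, r) = 459 + 3*r (F(N, r) = 27 - 3*(-144 - r) = 27 + (432 + 3*r) = 459 + 3*r)
(-28658 - 1*(-30155))/F((88 + 43) + 71, 34) = (-28658 - 1*(-30155))/(459 + 3*34) = (-28658 + 30155)/(459 + 102) = 1497/561 = 1497*(1/561) = 499/187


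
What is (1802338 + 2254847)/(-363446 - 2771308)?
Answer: -1352395/1044918 ≈ -1.2943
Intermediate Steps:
(1802338 + 2254847)/(-363446 - 2771308) = 4057185/(-3134754) = 4057185*(-1/3134754) = -1352395/1044918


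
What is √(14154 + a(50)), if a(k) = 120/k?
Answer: √353910/5 ≈ 118.98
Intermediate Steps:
√(14154 + a(50)) = √(14154 + 120/50) = √(14154 + 120*(1/50)) = √(14154 + 12/5) = √(70782/5) = √353910/5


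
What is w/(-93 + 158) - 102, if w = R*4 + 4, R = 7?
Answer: -6598/65 ≈ -101.51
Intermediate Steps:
w = 32 (w = 7*4 + 4 = 28 + 4 = 32)
w/(-93 + 158) - 102 = 32/(-93 + 158) - 102 = 32/65 - 102 = -6598/65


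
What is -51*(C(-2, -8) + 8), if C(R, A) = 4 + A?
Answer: -204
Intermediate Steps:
-51*(C(-2, -8) + 8) = -51*((4 - 8) + 8) = -51*(-4 + 8) = -51*4 = -204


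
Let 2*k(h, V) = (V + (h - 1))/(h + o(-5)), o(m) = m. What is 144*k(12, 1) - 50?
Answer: 514/7 ≈ 73.429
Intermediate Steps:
k(h, V) = (-1 + V + h)/(2*(-5 + h)) (k(h, V) = ((V + (h - 1))/(h - 5))/2 = ((V + (-1 + h))/(-5 + h))/2 = ((-1 + V + h)/(-5 + h))/2 = (-1 + V + h)/(2*(-5 + h)))
144*k(12, 1) - 50 = 144*((-1 + 1 + 12)/(2*(-5 + 12))) - 50 = 144*((1/2)*12/7) - 50 = 144*((1/2)*(1/7)*12) - 50 = 144*(6/7) - 50 = 864/7 - 50 = 514/7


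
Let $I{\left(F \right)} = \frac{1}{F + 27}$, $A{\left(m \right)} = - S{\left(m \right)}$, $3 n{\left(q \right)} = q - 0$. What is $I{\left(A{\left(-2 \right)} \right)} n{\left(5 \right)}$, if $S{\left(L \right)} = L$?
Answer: $\frac{5}{87} \approx 0.057471$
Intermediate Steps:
$n{\left(q \right)} = \frac{q}{3}$ ($n{\left(q \right)} = \frac{q - 0}{3} = \frac{q + 0}{3} = \frac{q}{3}$)
$A{\left(m \right)} = - m$
$I{\left(F \right)} = \frac{1}{27 + F}$
$I{\left(A{\left(-2 \right)} \right)} n{\left(5 \right)} = \frac{\frac{1}{3} \cdot 5}{27 - -2} = \frac{1}{27 + 2} \cdot \frac{5}{3} = \frac{1}{29} \cdot \frac{5}{3} = \frac{5}{87}$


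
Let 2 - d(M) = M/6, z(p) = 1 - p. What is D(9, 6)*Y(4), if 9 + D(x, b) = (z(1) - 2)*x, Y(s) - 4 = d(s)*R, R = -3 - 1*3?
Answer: 108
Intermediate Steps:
R = -6 (R = -3 - 3 = -6)
d(M) = 2 - M/6
Y(s) = -8 + s (Y(s) = 4 + (2 - s/6)*(-6) = 4 + (-12 + s) = -8 + s)
D(x, b) = -9 - 2*x (D(x, b) = -9 + ((1 - 1*1) - 2)*x = -9 + ((1 - 1) - 2)*x = -9 + (0 - 2)*x = -9 - 2*x)
D(9, 6)*Y(4) = (-9 - 2*9)*(-8 + 4) = (-9 - 18)*(-4) = -27*(-4) = 108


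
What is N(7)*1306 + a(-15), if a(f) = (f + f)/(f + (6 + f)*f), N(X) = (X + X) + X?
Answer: 109703/4 ≈ 27426.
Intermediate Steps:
N(X) = 3*X (N(X) = 2*X + X = 3*X)
a(f) = 2*f/(f + f*(6 + f)) (a(f) = (2*f)/(f + f*(6 + f)) = 2*f/(f + f*(6 + f)))
N(7)*1306 + a(-15) = (3*7)*1306 + 2/(7 - 15) = 21*1306 + 2/(-8) = 27426 + 2*(-⅛) = 27426 - ¼ = 109703/4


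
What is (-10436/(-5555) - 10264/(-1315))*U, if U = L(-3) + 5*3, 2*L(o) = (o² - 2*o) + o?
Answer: 297107412/1460965 ≈ 203.36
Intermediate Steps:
L(o) = o²/2 - o/2 (L(o) = ((o² - 2*o) + o)/2 = (o² - o)/2 = o²/2 - o/2)
U = 21 (U = (½)*(-3)*(-1 - 3) + 5*3 = (½)*(-3)*(-4) + 15 = 6 + 15 = 21)
(-10436/(-5555) - 10264/(-1315))*U = (-10436/(-5555) - 10264/(-1315))*21 = (-10436*(-1/5555) - 10264*(-1/1315))*21 = (10436/5555 + 10264/1315)*21 = (14147972/1460965)*21 = 297107412/1460965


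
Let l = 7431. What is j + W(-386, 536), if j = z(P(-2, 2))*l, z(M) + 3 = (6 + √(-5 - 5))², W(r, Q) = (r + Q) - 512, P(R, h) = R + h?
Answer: 170551 + 89172*I*√10 ≈ 1.7055e+5 + 2.8199e+5*I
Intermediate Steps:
W(r, Q) = -512 + Q + r (W(r, Q) = (Q + r) - 512 = -512 + Q + r)
z(M) = -3 + (6 + I*√10)² (z(M) = -3 + (6 + √(-5 - 5))² = -3 + (6 + √(-10))² = -3 + (6 + I*√10)²)
j = 170913 + 89172*I*√10 (j = (23 + 12*I*√10)*7431 = 170913 + 89172*I*√10 ≈ 1.7091e+5 + 2.8199e+5*I)
j + W(-386, 536) = (170913 + 89172*I*√10) + (-512 + 536 - 386) = (170913 + 89172*I*√10) - 362 = 170551 + 89172*I*√10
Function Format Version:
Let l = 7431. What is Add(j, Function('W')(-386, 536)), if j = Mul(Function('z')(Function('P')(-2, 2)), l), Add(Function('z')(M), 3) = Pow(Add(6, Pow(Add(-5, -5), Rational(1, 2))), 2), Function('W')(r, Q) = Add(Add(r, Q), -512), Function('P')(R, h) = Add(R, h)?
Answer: Add(170551, Mul(89172, I, Pow(10, Rational(1, 2)))) ≈ Add(1.7055e+5, Mul(2.8199e+5, I))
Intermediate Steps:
Function('W')(r, Q) = Add(-512, Q, r) (Function('W')(r, Q) = Add(Add(Q, r), -512) = Add(-512, Q, r))
Function('z')(M) = Add(-3, Pow(Add(6, Mul(I, Pow(10, Rational(1, 2)))), 2)) (Function('z')(M) = Add(-3, Pow(Add(6, Pow(Add(-5, -5), Rational(1, 2))), 2)) = Add(-3, Pow(Add(6, Pow(-10, Rational(1, 2))), 2)) = Add(-3, Pow(Add(6, Mul(I, Pow(10, Rational(1, 2)))), 2)))
j = Add(170913, Mul(89172, I, Pow(10, Rational(1, 2)))) (j = Mul(Add(23, Mul(12, I, Pow(10, Rational(1, 2)))), 7431) = Add(170913, Mul(89172, I, Pow(10, Rational(1, 2)))) ≈ Add(1.7091e+5, Mul(2.8199e+5, I)))
Add(j, Function('W')(-386, 536)) = Add(Add(170913, Mul(89172, I, Pow(10, Rational(1, 2)))), Add(-512, 536, -386)) = Add(Add(170913, Mul(89172, I, Pow(10, Rational(1, 2)))), -362) = Add(170551, Mul(89172, I, Pow(10, Rational(1, 2))))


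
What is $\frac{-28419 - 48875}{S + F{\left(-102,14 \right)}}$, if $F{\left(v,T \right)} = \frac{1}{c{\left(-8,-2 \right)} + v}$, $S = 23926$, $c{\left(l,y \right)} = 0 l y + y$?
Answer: $- \frac{8038576}{2488303} \approx -3.2305$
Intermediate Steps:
$c{\left(l,y \right)} = y$ ($c{\left(l,y \right)} = 0 y + y = 0 + y = y$)
$F{\left(v,T \right)} = \frac{1}{-2 + v}$
$\frac{-28419 - 48875}{S + F{\left(-102,14 \right)}} = \frac{-28419 - 48875}{23926 + \frac{1}{-2 - 102}} = - \frac{77294}{23926 + \frac{1}{-104}} = - \frac{77294}{23926 - \frac{1}{104}} = - \frac{77294}{\frac{2488303}{104}} = \left(-77294\right) \frac{104}{2488303} = - \frac{8038576}{2488303}$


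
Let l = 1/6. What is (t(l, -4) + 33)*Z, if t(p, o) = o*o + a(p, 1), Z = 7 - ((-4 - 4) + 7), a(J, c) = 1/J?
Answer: 440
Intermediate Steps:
a(J, c) = 1/J
l = 1/6 ≈ 0.16667
Z = 8 (Z = 7 - (-8 + 7) = 7 - 1*(-1) = 7 + 1 = 8)
t(p, o) = o**2 + 1/p (t(p, o) = o*o + 1/p = o**2 + 1/p)
(t(l, -4) + 33)*Z = (((-4)**2 + 1/(1/6)) + 33)*8 = ((16 + 6) + 33)*8 = (22 + 33)*8 = 55*8 = 440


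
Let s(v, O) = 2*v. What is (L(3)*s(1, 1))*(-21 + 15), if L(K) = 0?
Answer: 0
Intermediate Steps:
(L(3)*s(1, 1))*(-21 + 15) = (0*(2*1))*(-21 + 15) = (0*2)*(-6) = 0*(-6) = 0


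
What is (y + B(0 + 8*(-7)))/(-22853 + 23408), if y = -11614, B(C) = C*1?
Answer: -778/37 ≈ -21.027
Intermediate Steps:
B(C) = C
(y + B(0 + 8*(-7)))/(-22853 + 23408) = (-11614 + (0 + 8*(-7)))/(-22853 + 23408) = (-11614 + (0 - 56))/555 = (-11614 - 56)*(1/555) = -11670*1/555 = -778/37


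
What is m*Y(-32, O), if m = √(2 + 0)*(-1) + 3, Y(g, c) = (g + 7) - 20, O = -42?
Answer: -135 + 45*√2 ≈ -71.360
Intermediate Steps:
Y(g, c) = -13 + g (Y(g, c) = (7 + g) - 20 = -13 + g)
m = 3 - √2 (m = √2*(-1) + 3 = -√2 + 3 = 3 - √2 ≈ 1.5858)
m*Y(-32, O) = (3 - √2)*(-13 - 32) = (3 - √2)*(-45) = -135 + 45*√2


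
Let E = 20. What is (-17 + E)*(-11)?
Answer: -33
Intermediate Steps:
(-17 + E)*(-11) = (-17 + 20)*(-11) = 3*(-11) = -33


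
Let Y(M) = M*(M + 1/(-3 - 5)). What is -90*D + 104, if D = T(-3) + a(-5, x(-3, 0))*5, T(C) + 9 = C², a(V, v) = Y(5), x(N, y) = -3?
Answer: -43459/4 ≈ -10865.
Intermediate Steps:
Y(M) = M*(-⅛ + M) (Y(M) = M*(M + 1/(-8)) = M*(M - ⅛) = M*(-⅛ + M))
a(V, v) = 195/8 (a(V, v) = 5*(-⅛ + 5) = 5*(39/8) = 195/8)
T(C) = -9 + C²
D = 975/8 (D = (-9 + (-3)²) + (195/8)*5 = (-9 + 9) + 975/8 = 0 + 975/8 = 975/8 ≈ 121.88)
-90*D + 104 = -90*975/8 + 104 = -43875/4 + 104 = -43459/4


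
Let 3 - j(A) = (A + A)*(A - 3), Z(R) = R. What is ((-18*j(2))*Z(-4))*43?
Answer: 21672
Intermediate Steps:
j(A) = 3 - 2*A*(-3 + A) (j(A) = 3 - (A + A)*(A - 3) = 3 - 2*A*(-3 + A))
((-18*j(2))*Z(-4))*43 = (-18*(3 - 2*2² + 6*2)*(-4))*43 = (-18*(3 - 2*4 + 12)*(-4))*43 = (-18*(3 - 8 + 12)*(-4))*43 = (-18*7*(-4))*43 = -126*(-4)*43 = 504*43 = 21672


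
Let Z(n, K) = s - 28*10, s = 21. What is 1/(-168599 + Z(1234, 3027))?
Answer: -1/168858 ≈ -5.9221e-6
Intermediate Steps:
Z(n, K) = -259 (Z(n, K) = 21 - 28*10 = 21 - 280 = -259)
1/(-168599 + Z(1234, 3027)) = 1/(-168599 - 259) = 1/(-168858) = -1/168858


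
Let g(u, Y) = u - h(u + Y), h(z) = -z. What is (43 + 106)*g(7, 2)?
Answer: 2384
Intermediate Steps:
g(u, Y) = Y + 2*u (g(u, Y) = u - (-1)*(u + Y) = u - (-1)*(Y + u) = u - (-Y - u) = u + (Y + u) = Y + 2*u)
(43 + 106)*g(7, 2) = (43 + 106)*(2 + 2*7) = 149*(2 + 14) = 149*16 = 2384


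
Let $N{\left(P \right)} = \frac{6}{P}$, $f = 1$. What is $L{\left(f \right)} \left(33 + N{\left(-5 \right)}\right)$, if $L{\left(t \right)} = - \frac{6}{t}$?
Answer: $- \frac{954}{5} \approx -190.8$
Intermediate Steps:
$L{\left(f \right)} \left(33 + N{\left(-5 \right)}\right) = - \frac{6}{1} \left(33 + \frac{6}{-5}\right) = \left(-6\right) 1 \left(33 + 6 \left(- \frac{1}{5}\right)\right) = - 6 \left(33 - \frac{6}{5}\right) = \left(-6\right) \frac{159}{5} = - \frac{954}{5}$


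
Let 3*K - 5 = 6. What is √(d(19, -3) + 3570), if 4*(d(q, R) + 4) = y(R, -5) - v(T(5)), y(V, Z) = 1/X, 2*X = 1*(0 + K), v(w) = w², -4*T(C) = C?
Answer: √27613135/88 ≈ 59.714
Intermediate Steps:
T(C) = -C/4
K = 11/3 (K = 5/3 + (⅓)*6 = 5/3 + 2 = 11/3 ≈ 3.6667)
X = 11/6 (X = (1*(0 + 11/3))/2 = (1*(11/3))/2 = (½)*(11/3) = 11/6 ≈ 1.8333)
y(V, Z) = 6/11 (y(V, Z) = 1/(11/6) = 6/11)
d(q, R) = -2995/704 (d(q, R) = -4 + (6/11 - (-¼*5)²)/4 = -4 + (6/11 - (-5/4)²)/4 = -4 + (6/11 - 1*25/16)/4 = -4 + (6/11 - 25/16)/4 = -4 + (¼)*(-179/176) = -4 - 179/704 = -2995/704)
√(d(19, -3) + 3570) = √(-2995/704 + 3570) = √(2510285/704) = √27613135/88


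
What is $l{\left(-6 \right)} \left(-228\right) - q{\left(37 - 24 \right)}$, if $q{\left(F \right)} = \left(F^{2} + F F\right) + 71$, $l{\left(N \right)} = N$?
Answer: $959$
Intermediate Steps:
$q{\left(F \right)} = 71 + 2 F^{2}$ ($q{\left(F \right)} = \left(F^{2} + F^{2}\right) + 71 = 2 F^{2} + 71 = 71 + 2 F^{2}$)
$l{\left(-6 \right)} \left(-228\right) - q{\left(37 - 24 \right)} = \left(-6\right) \left(-228\right) - \left(71 + 2 \left(37 - 24\right)^{2}\right) = 1368 - \left(71 + 2 \cdot 13^{2}\right) = 1368 - \left(71 + 2 \cdot 169\right) = 1368 - \left(71 + 338\right) = 1368 - 409 = 959$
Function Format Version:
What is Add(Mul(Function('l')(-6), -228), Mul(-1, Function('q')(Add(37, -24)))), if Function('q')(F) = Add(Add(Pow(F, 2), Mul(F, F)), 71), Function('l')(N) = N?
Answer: 959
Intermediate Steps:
Function('q')(F) = Add(71, Mul(2, Pow(F, 2))) (Function('q')(F) = Add(Add(Pow(F, 2), Pow(F, 2)), 71) = Add(Mul(2, Pow(F, 2)), 71) = Add(71, Mul(2, Pow(F, 2))))
Add(Mul(Function('l')(-6), -228), Mul(-1, Function('q')(Add(37, -24)))) = Add(Mul(-6, -228), Mul(-1, Add(71, Mul(2, Pow(Add(37, -24), 2))))) = Add(1368, Mul(-1, Add(71, Mul(2, Pow(13, 2))))) = Add(1368, Mul(-1, Add(71, Mul(2, 169)))) = Add(1368, Mul(-1, Add(71, 338))) = Add(1368, Mul(-1, 409)) = Add(1368, -409) = 959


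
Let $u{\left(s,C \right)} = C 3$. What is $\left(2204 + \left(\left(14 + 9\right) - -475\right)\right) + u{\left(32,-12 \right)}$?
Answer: $2666$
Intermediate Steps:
$u{\left(s,C \right)} = 3 C$
$\left(2204 + \left(\left(14 + 9\right) - -475\right)\right) + u{\left(32,-12 \right)} = \left(2204 + \left(\left(14 + 9\right) - -475\right)\right) + 3 \left(-12\right) = \left(2204 + \left(23 + 475\right)\right) - 36 = \left(2204 + 498\right) - 36 = 2702 - 36 = 2666$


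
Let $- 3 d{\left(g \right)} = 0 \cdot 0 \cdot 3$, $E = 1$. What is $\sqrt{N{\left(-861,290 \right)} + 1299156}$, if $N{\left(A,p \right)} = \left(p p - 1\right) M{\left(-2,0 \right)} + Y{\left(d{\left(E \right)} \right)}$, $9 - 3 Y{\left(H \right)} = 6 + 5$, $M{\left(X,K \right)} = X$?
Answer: $\frac{2 \sqrt{2544654}}{3} \approx 1063.5$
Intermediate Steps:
$d{\left(g \right)} = 0$ ($d{\left(g \right)} = - \frac{0 \cdot 0 \cdot 3}{3} = - \frac{0 \cdot 3}{3} = \left(- \frac{1}{3}\right) 0 = 0$)
$Y{\left(H \right)} = - \frac{2}{3}$ ($Y{\left(H \right)} = 3 - \frac{6 + 5}{3} = 3 - \frac{11}{3} = - \frac{2}{3}$)
$N{\left(A,p \right)} = \frac{4}{3} - 2 p^{2}$ ($N{\left(A,p \right)} = \left(p p - 1\right) \left(-2\right) - \frac{2}{3} = \left(p^{2} - 1\right) \left(-2\right) - \frac{2}{3} = \left(-1 + p^{2}\right) \left(-2\right) - \frac{2}{3} = \left(2 - 2 p^{2}\right) - \frac{2}{3} = \frac{4}{3} - 2 p^{2}$)
$\sqrt{N{\left(-861,290 \right)} + 1299156} = \sqrt{\left(\frac{4}{3} - 2 \cdot 290^{2}\right) + 1299156} = \sqrt{\left(\frac{4}{3} - 168200\right) + 1299156} = \sqrt{- \frac{504596}{3} + 1299156} = \sqrt{\frac{3392872}{3}} = \frac{2 \sqrt{2544654}}{3}$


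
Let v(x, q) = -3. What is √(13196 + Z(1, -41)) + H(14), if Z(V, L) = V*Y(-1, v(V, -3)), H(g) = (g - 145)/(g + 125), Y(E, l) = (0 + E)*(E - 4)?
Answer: -131/139 + √13201 ≈ 113.95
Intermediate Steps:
Y(E, l) = E*(-4 + E)
H(g) = (-145 + g)/(125 + g)
Z(V, L) = 5*V (Z(V, L) = V*(-(-4 - 1)) = V*(-1*(-5)) = V*5 = 5*V)
√(13196 + Z(1, -41)) + H(14) = √(13196 + 5*1) + (-145 + 14)/(125 + 14) = √(13196 + 5) - 131/139 = √13201 + (1/139)*(-131) = √13201 - 131/139 = -131/139 + √13201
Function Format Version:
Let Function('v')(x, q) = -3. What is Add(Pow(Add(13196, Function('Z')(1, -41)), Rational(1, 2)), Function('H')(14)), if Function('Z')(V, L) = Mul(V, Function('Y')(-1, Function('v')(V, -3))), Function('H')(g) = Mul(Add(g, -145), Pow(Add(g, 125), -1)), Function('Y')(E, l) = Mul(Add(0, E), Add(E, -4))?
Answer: Add(Rational(-131, 139), Pow(13201, Rational(1, 2))) ≈ 113.95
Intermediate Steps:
Function('Y')(E, l) = Mul(E, Add(-4, E))
Function('H')(g) = Mul(Pow(Add(125, g), -1), Add(-145, g)) (Function('H')(g) = Mul(Add(-145, g), Pow(Add(125, g), -1)) = Mul(Pow(Add(125, g), -1), Add(-145, g)))
Function('Z')(V, L) = Mul(5, V) (Function('Z')(V, L) = Mul(V, Mul(-1, Add(-4, -1))) = Mul(V, Mul(-1, -5)) = Mul(V, 5) = Mul(5, V))
Add(Pow(Add(13196, Function('Z')(1, -41)), Rational(1, 2)), Function('H')(14)) = Add(Pow(Add(13196, Mul(5, 1)), Rational(1, 2)), Mul(Pow(Add(125, 14), -1), Add(-145, 14))) = Add(Pow(Add(13196, 5), Rational(1, 2)), Mul(Pow(139, -1), -131)) = Add(Pow(13201, Rational(1, 2)), Mul(Rational(1, 139), -131)) = Add(Pow(13201, Rational(1, 2)), Rational(-131, 139)) = Add(Rational(-131, 139), Pow(13201, Rational(1, 2)))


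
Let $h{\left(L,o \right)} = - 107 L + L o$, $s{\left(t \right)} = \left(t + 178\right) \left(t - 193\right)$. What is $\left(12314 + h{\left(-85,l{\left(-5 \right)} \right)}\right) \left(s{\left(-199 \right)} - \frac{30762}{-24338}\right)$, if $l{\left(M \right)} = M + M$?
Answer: $\frac{2230142320551}{12169} \approx 1.8326 \cdot 10^{8}$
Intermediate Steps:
$l{\left(M \right)} = 2 M$
$s{\left(t \right)} = \left(-193 + t\right) \left(178 + t\right)$ ($s{\left(t \right)} = \left(178 + t\right) \left(-193 + t\right) = \left(-193 + t\right) \left(178 + t\right)$)
$\left(12314 + h{\left(-85,l{\left(-5 \right)} \right)}\right) \left(s{\left(-199 \right)} - \frac{30762}{-24338}\right) = \left(12314 - 85 \left(-107 + 2 \left(-5\right)\right)\right) \left(\left(-34354 + \left(-199\right)^{2} - -2985\right) - \frac{30762}{-24338}\right) = \left(12314 - 85 \left(-107 - 10\right)\right) \left(\left(-34354 + 39601 + 2985\right) - - \frac{15381}{12169}\right) = \left(12314 - -9945\right) \left(8232 + \frac{15381}{12169}\right) = \left(12314 + 9945\right) \frac{100190589}{12169} = 22259 \cdot \frac{100190589}{12169} = \frac{2230142320551}{12169}$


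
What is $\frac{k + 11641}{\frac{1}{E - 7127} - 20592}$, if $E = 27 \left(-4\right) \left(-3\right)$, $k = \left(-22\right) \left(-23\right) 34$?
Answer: $- \frac{196232535}{140087377} \approx -1.4008$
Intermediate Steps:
$k = 17204$ ($k = 506 \cdot 34 = 17204$)
$E = 324$ ($E = \left(-108\right) \left(-3\right) = 324$)
$\frac{k + 11641}{\frac{1}{E - 7127} - 20592} = \frac{17204 + 11641}{\frac{1}{324 - 7127} - 20592} = \frac{28845}{\frac{1}{-6803} - 20592} = \frac{28845}{- \frac{1}{6803} - 20592} = \frac{28845}{- \frac{140087377}{6803}} = 28845 \left(- \frac{6803}{140087377}\right) = - \frac{196232535}{140087377}$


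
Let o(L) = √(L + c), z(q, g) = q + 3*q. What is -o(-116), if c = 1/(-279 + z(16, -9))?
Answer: -7*I*√109435/215 ≈ -10.771*I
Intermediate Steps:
z(q, g) = 4*q
c = -1/215 (c = 1/(-279 + 4*16) = 1/(-279 + 64) = 1/(-215) = -1/215 ≈ -0.0046512)
o(L) = √(-1/215 + L) (o(L) = √(L - 1/215) = √(-1/215 + L))
-o(-116) = -√(-215 + 46225*(-116))/215 = -√(-215 - 5362100)/215 = -√(-5362315)/215 = -7*I*√109435/215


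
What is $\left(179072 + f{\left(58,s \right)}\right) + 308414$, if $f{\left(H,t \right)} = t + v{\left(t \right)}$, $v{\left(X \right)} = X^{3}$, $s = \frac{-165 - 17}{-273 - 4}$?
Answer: $\frac{10361014775684}{21253933} \approx 4.8749 \cdot 10^{5}$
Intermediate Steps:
$s = \frac{182}{277}$ ($s = - \frac{182}{-277} = \left(-182\right) \left(- \frac{1}{277}\right) = \frac{182}{277} \approx 0.65704$)
$f{\left(H,t \right)} = t + t^{3}$
$\left(179072 + f{\left(58,s \right)}\right) + 308414 = \left(179072 + \left(\frac{182}{277} + \left(\frac{182}{277}\right)^{3}\right)\right) + 308414 = \left(179072 + \left(\frac{182}{277} + \frac{6028568}{21253933}\right)\right) + 308414 = \left(179072 + \frac{19993246}{21253933}\right) + 308414 = \frac{3806004283422}{21253933} + 308414 = \frac{10361014775684}{21253933}$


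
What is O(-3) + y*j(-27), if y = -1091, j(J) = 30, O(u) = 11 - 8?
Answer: -32727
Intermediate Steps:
O(u) = 3
O(-3) + y*j(-27) = 3 - 1091*30 = 3 - 32730 = -32727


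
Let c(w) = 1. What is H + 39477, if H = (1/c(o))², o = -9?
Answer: 39478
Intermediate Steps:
H = 1 (H = (1/1)² = 1² = 1)
H + 39477 = 1 + 39477 = 39478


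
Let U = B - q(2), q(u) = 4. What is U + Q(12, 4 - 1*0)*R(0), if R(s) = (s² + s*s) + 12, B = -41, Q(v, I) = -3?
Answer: -81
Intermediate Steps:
R(s) = 12 + 2*s² (R(s) = (s² + s²) + 12 = 2*s² + 12 = 12 + 2*s²)
U = -45 (U = -41 - 1*4 = -41 - 4 = -45)
U + Q(12, 4 - 1*0)*R(0) = -45 - 3*(12 + 2*0²) = -45 - 3*(12 + 2*0) = -45 - 3*(12 + 0) = -45 - 3*12 = -45 - 36 = -81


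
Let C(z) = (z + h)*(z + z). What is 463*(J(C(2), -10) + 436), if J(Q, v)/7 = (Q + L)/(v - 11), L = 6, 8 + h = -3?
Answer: 206498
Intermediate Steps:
h = -11 (h = -8 - 3 = -11)
C(z) = 2*z*(-11 + z) (C(z) = (z - 11)*(z + z) = (-11 + z)*(2*z) = 2*z*(-11 + z))
J(Q, v) = 7*(6 + Q)/(-11 + v) (J(Q, v) = 7*((Q + 6)/(v - 11)) = 7*((6 + Q)/(-11 + v)) = 7*(6 + Q)/(-11 + v))
463*(J(C(2), -10) + 436) = 463*(7*(6 + 2*2*(-11 + 2))/(-11 - 10) + 436) = 463*(7*(6 + 2*2*(-9))/(-21) + 436) = 463*(7*(-1/21)*(6 - 36) + 436) = 463*(7*(-1/21)*(-30) + 436) = 463*(10 + 436) = 463*446 = 206498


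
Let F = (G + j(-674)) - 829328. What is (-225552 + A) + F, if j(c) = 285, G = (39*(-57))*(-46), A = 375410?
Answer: -576927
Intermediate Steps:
G = 102258 (G = -2223*(-46) = 102258)
F = -726785 (F = (102258 + 285) - 829328 = 102543 - 829328 = -726785)
(-225552 + A) + F = (-225552 + 375410) - 726785 = 149858 - 726785 = -576927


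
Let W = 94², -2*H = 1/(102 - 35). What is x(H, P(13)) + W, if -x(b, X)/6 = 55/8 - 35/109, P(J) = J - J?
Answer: 3835351/436 ≈ 8796.7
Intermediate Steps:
H = -1/134 (H = -1/(2*(102 - 35)) = -½/67 = -½*1/67 = -1/134 ≈ -0.0074627)
P(J) = 0
x(b, X) = -17145/436 (x(b, X) = -6*(55/8 - 35/109) = -6*5715/872 = -17145/436)
W = 8836
x(H, P(13)) + W = -17145/436 + 8836 = 3835351/436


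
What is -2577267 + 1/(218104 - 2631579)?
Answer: -6220169472826/2413475 ≈ -2.5773e+6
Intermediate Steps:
-2577267 + 1/(218104 - 2631579) = -2577267 + 1/(-2413475) = -2577267 - 1/2413475 = -6220169472826/2413475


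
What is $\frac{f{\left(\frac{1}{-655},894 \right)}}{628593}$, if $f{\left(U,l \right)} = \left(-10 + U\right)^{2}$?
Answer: $\frac{42915601}{269682111825} \approx 0.00015913$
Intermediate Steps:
$\frac{f{\left(\frac{1}{-655},894 \right)}}{628593} = \frac{\left(-10 + \frac{1}{-655}\right)^{2}}{628593} = \left(-10 - \frac{1}{655}\right)^{2} \cdot \frac{1}{628593} = \left(- \frac{6551}{655}\right)^{2} \cdot \frac{1}{628593} = \frac{42915601}{429025} \cdot \frac{1}{628593} = \frac{42915601}{269682111825}$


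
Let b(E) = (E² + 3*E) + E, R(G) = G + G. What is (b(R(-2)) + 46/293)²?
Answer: 2116/85849 ≈ 0.024648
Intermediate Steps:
R(G) = 2*G
b(E) = E² + 4*E
(b(R(-2)) + 46/293)² = ((2*(-2))*(4 + 2*(-2)) + 46/293)² = (-4*(4 - 4) + 46*(1/293))² = (-4*0 + 46/293)² = (0 + 46/293)² = (46/293)² = 2116/85849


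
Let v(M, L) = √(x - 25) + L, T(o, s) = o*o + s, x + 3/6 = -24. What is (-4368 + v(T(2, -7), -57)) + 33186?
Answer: 28761 + 3*I*√22/2 ≈ 28761.0 + 7.0356*I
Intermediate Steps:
x = -49/2 (x = -½ - 24 = -49/2 ≈ -24.500)
T(o, s) = s + o² (T(o, s) = o² + s = s + o²)
v(M, L) = L + 3*I*√22/2 (v(M, L) = √(-49/2 - 25) + L = √(-99/2) + L = 3*I*√22/2 + L = L + 3*I*√22/2)
(-4368 + v(T(2, -7), -57)) + 33186 = (-4368 + (-57 + 3*I*√22/2)) + 33186 = (-4425 + 3*I*√22/2) + 33186 = 28761 + 3*I*√22/2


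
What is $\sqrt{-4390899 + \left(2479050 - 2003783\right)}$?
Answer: $4 i \sqrt{244727} \approx 1978.8 i$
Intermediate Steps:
$\sqrt{-4390899 + \left(2479050 - 2003783\right)} = \sqrt{-4390899 + 475267} = \sqrt{-3915632} = 4 i \sqrt{244727}$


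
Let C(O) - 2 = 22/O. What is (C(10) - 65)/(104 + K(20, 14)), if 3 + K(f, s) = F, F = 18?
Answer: -304/595 ≈ -0.51092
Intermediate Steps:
C(O) = 2 + 22/O
K(f, s) = 15 (K(f, s) = -3 + 18 = 15)
(C(10) - 65)/(104 + K(20, 14)) = ((2 + 22/10) - 65)/(104 + 15) = ((2 + 22*(⅒)) - 65)/119 = ((2 + 11/5) - 65)*(1/119) = (21/5 - 65)*(1/119) = -304/5*1/119 = -304/595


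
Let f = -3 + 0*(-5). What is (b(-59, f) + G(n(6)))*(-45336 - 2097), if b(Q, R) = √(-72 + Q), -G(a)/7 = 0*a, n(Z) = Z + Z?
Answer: -47433*I*√131 ≈ -5.429e+5*I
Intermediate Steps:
f = -3 (f = -3 + 0 = -3)
n(Z) = 2*Z
G(a) = 0 (G(a) = -0*a = -7*0 = 0)
(b(-59, f) + G(n(6)))*(-45336 - 2097) = (√(-72 - 59) + 0)*(-45336 - 2097) = (√(-131) + 0)*(-47433) = (I*√131 + 0)*(-47433) = (I*√131)*(-47433) = -47433*I*√131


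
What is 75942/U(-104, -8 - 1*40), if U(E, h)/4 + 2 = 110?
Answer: 4219/24 ≈ 175.79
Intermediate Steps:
U(E, h) = 432 (U(E, h) = -8 + 4*110 = -8 + 440 = 432)
75942/U(-104, -8 - 1*40) = 75942/432 = 75942*(1/432) = 4219/24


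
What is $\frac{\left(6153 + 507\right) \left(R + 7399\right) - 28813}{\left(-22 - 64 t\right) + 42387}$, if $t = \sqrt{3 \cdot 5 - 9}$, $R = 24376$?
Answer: $\frac{8964124184755}{1794768649} + \frac{13541931968 \sqrt{6}}{1794768649} \approx 5013.1$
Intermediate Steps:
$t = \sqrt{6}$ ($t = \sqrt{15 - 9} = \sqrt{6} \approx 2.4495$)
$\frac{\left(6153 + 507\right) \left(R + 7399\right) - 28813}{\left(-22 - 64 t\right) + 42387} = \frac{\left(6153 + 507\right) \left(24376 + 7399\right) - 28813}{\left(-22 - 64 \sqrt{6}\right) + 42387} = \frac{6660 \cdot 31775 - 28813}{42365 - 64 \sqrt{6}} = \frac{211621500 - 28813}{42365 - 64 \sqrt{6}} = \frac{211592687}{42365 - 64 \sqrt{6}}$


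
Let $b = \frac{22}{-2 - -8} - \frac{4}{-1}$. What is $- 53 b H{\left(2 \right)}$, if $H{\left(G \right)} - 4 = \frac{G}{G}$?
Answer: $- \frac{6095}{3} \approx -2031.7$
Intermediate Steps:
$b = \frac{23}{3}$ ($b = \frac{22}{-2 + 8} - -4 = \frac{22}{6} + 4 = 22 \cdot \frac{1}{6} + 4 = \frac{11}{3} + 4 = \frac{23}{3} \approx 7.6667$)
$H{\left(G \right)} = 5$ ($H{\left(G \right)} = 4 + \frac{G}{G} = 4 + 1 = 5$)
$- 53 b H{\left(2 \right)} = \left(-53\right) \frac{23}{3} \cdot 5 = \left(- \frac{1219}{3}\right) 5 = - \frac{6095}{3}$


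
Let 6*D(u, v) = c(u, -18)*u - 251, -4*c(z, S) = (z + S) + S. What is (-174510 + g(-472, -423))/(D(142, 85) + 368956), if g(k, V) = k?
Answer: -174982/368287 ≈ -0.47512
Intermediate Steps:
c(z, S) = -S/2 - z/4 (c(z, S) = -((z + S) + S)/4 = -((S + z) + S)/4 = -(z + 2*S)/4 = -S/2 - z/4)
D(u, v) = -251/6 + u*(9 - u/4)/6 (D(u, v) = ((-½*(-18) - u/4)*u - 251)/6 = ((9 - u/4)*u - 251)/6 = (u*(9 - u/4) - 251)/6 = (-251 + u*(9 - u/4))/6 = -251/6 + u*(9 - u/4)/6)
(-174510 + g(-472, -423))/(D(142, 85) + 368956) = (-174510 - 472)/((-251/6 - 1/24*142*(-36 + 142)) + 368956) = -174982/((-251/6 - 1/24*142*106) + 368956) = -174982/((-251/6 - 3763/6) + 368956) = -174982/(-669 + 368956) = -174982/368287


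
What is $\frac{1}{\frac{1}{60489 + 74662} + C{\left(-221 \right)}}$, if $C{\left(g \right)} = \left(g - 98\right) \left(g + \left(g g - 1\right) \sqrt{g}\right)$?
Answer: $\frac{8584800845419}{6532392303129657031114374} + \frac{4743005353464466 i \sqrt{221}}{16330980757824142577785935} \approx 1.3142 \cdot 10^{-12} + 4.3175 \cdot 10^{-9} i$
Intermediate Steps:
$C{\left(g \right)} = \left(-98 + g\right) \left(g + \sqrt{g} \left(-1 + g^{2}\right)\right)$ ($C{\left(g \right)} = \left(-98 + g\right) \left(g + \left(g^{2} - 1\right) \sqrt{g}\right) = \left(-98 + g\right) \left(g + \left(-1 + g^{2}\right) \sqrt{g}\right) = \left(-98 + g\right) \left(g + \sqrt{g} \left(-1 + g^{2}\right)\right)$)
$\frac{1}{\frac{1}{60489 + 74662} + C{\left(-221 \right)}} = \frac{1}{\frac{1}{60489 + 74662} + \left(\left(-221\right)^{2} + \left(-221\right)^{\frac{7}{2}} - \left(-221\right)^{\frac{3}{2}} - -21658 - 98 \left(-221\right)^{\frac{5}{2}} + 98 \sqrt{-221}\right)} = \frac{1}{\frac{1}{135151} + \left(48841 - 10793861 i \sqrt{221} - - 221 i \sqrt{221} + 21658 - 98 \cdot 48841 i \sqrt{221} + 98 i \sqrt{221}\right)} = \frac{1}{\frac{1}{135151} + \left(48841 - 10793861 i \sqrt{221} + 221 i \sqrt{221} + 21658 - 4786418 i \sqrt{221} + 98 i \sqrt{221}\right)} = \frac{1}{\frac{1}{135151} + \left(70499 - 15579960 i \sqrt{221}\right)} = \frac{1}{\frac{9528010350}{135151} - 15579960 i \sqrt{221}}$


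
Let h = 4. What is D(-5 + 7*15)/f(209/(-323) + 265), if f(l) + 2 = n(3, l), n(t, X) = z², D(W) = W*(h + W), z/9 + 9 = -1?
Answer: 5200/4049 ≈ 1.2843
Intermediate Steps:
z = -90 (z = -81 + 9*(-1) = -81 - 9 = -90)
D(W) = W*(4 + W)
n(t, X) = 8100 (n(t, X) = (-90)² = 8100)
f(l) = 8098 (f(l) = -2 + 8100 = 8098)
D(-5 + 7*15)/f(209/(-323) + 265) = ((-5 + 7*15)*(4 + (-5 + 7*15)))/8098 = ((-5 + 105)*(4 + (-5 + 105)))*(1/8098) = (100*(4 + 100))*(1/8098) = (100*104)*(1/8098) = 10400*(1/8098) = 5200/4049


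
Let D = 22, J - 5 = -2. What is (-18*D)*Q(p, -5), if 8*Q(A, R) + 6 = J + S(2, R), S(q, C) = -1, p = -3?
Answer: 198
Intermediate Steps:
J = 3 (J = 5 - 2 = 3)
Q(A, R) = -½ (Q(A, R) = -¾ + (3 - 1)/8 = -¾ + (⅛)*2 = -¾ + ¼ = -½)
(-18*D)*Q(p, -5) = -18*22*(-½) = -396*(-½) = 198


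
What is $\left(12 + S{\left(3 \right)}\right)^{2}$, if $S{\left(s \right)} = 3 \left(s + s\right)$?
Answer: $900$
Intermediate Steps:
$S{\left(s \right)} = 6 s$ ($S{\left(s \right)} = 3 \cdot 2 s = 6 s$)
$\left(12 + S{\left(3 \right)}\right)^{2} = \left(12 + 6 \cdot 3\right)^{2} = \left(12 + 18\right)^{2} = 30^{2} = 900$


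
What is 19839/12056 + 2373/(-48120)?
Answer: 19292579/12086140 ≈ 1.5963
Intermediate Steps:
19839/12056 + 2373/(-48120) = 19839*(1/12056) + 2373*(-1/48120) = 19839/12056 - 791/16040 = 19292579/12086140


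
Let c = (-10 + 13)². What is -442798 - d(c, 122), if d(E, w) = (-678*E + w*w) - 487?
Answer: -451093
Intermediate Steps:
c = 9 (c = 3² = 9)
d(E, w) = -487 + w² - 678*E (d(E, w) = (-678*E + w²) - 487 = (w² - 678*E) - 487 = -487 + w² - 678*E)
-442798 - d(c, 122) = -442798 - (-487 + 122² - 678*9) = -442798 - (-487 + 14884 - 6102) = -442798 - 1*8295 = -442798 - 8295 = -451093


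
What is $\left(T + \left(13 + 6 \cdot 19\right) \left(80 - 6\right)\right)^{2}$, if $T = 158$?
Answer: $91317136$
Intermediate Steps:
$\left(T + \left(13 + 6 \cdot 19\right) \left(80 - 6\right)\right)^{2} = \left(158 + \left(13 + 6 \cdot 19\right) \left(80 - 6\right)\right)^{2} = \left(158 + \left(13 + 114\right) 74\right)^{2} = \left(158 + 127 \cdot 74\right)^{2} = \left(158 + 9398\right)^{2} = 9556^{2} = 91317136$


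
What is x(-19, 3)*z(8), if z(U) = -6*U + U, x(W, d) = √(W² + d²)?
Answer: -40*√370 ≈ -769.42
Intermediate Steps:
z(U) = -5*U
x(-19, 3)*z(8) = √((-19)² + 3²)*(-5*8) = √(361 + 9)*(-40) = √370*(-40) = -40*√370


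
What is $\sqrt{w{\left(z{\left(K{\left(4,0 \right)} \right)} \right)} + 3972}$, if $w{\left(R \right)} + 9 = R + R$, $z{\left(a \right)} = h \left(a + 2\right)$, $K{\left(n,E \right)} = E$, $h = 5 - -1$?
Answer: $3 \sqrt{443} \approx 63.143$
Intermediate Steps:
$h = 6$ ($h = 5 + 1 = 6$)
$z{\left(a \right)} = 12 + 6 a$ ($z{\left(a \right)} = 6 \left(a + 2\right) = 6 \left(2 + a\right) = 12 + 6 a$)
$w{\left(R \right)} = -9 + 2 R$ ($w{\left(R \right)} = -9 + \left(R + R\right) = -9 + 2 R$)
$\sqrt{w{\left(z{\left(K{\left(4,0 \right)} \right)} \right)} + 3972} = \sqrt{\left(-9 + 2 \left(12 + 6 \cdot 0\right)\right) + 3972} = \sqrt{\left(-9 + 2 \left(12 + 0\right)\right) + 3972} = \sqrt{\left(-9 + 2 \cdot 12\right) + 3972} = \sqrt{\left(-9 + 24\right) + 3972} = \sqrt{15 + 3972} = \sqrt{3987} = 3 \sqrt{443}$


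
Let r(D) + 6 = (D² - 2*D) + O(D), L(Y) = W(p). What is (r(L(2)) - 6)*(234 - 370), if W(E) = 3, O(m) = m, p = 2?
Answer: 816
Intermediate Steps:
L(Y) = 3
r(D) = -6 + D² - D (r(D) = -6 + ((D² - 2*D) + D) = -6 + (D² - D) = -6 + D² - D)
(r(L(2)) - 6)*(234 - 370) = ((-6 + 3² - 1*3) - 6)*(234 - 370) = ((-6 + 9 - 3) - 6)*(-136) = (0 - 6)*(-136) = -6*(-136) = 816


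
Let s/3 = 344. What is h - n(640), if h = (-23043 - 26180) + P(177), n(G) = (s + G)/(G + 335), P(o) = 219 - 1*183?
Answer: -47958997/975 ≈ -49189.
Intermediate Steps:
s = 1032 (s = 3*344 = 1032)
P(o) = 36 (P(o) = 219 - 183 = 36)
n(G) = (1032 + G)/(335 + G) (n(G) = (1032 + G)/(G + 335) = (1032 + G)/(335 + G))
h = -49187 (h = (-23043 - 26180) + 36 = -49223 + 36 = -49187)
h - n(640) = -49187 - (1032 + 640)/(335 + 640) = -49187 - 1672/975 = -47958997/975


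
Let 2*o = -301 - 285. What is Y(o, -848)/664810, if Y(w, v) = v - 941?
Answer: -1789/664810 ≈ -0.0026910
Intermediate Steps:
o = -293 (o = (-301 - 285)/2 = (1/2)*(-586) = -293)
Y(w, v) = -941 + v
Y(o, -848)/664810 = (-941 - 848)/664810 = -1789*1/664810 = -1789/664810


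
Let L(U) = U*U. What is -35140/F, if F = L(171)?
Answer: -35140/29241 ≈ -1.2017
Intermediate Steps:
L(U) = U**2
F = 29241 (F = 171**2 = 29241)
-35140/F = -35140/29241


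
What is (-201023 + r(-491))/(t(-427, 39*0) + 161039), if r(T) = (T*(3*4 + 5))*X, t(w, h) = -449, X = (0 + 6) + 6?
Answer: -301187/160590 ≈ -1.8755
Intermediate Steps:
X = 12 (X = 6 + 6 = 12)
r(T) = 204*T (r(T) = (T*(3*4 + 5))*12 = (T*(12 + 5))*12 = (T*17)*12 = (17*T)*12 = 204*T)
(-201023 + r(-491))/(t(-427, 39*0) + 161039) = (-201023 + 204*(-491))/(-449 + 161039) = (-201023 - 100164)/160590 = -301187*1/160590 = -301187/160590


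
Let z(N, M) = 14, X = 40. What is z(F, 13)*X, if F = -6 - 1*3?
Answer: 560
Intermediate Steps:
F = -9 (F = -6 - 3 = -9)
z(F, 13)*X = 14*40 = 560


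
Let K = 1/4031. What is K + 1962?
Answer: 7908823/4031 ≈ 1962.0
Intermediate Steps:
K = 1/4031 ≈ 0.00024808
K + 1962 = 1/4031 + 1962 = 7908823/4031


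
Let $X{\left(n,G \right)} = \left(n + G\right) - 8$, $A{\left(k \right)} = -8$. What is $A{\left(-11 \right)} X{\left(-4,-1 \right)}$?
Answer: $104$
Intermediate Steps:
$X{\left(n,G \right)} = -8 + G + n$ ($X{\left(n,G \right)} = \left(G + n\right) - 8 = -8 + G + n$)
$A{\left(-11 \right)} X{\left(-4,-1 \right)} = - 8 \left(-8 - 1 - 4\right) = \left(-8\right) \left(-13\right) = 104$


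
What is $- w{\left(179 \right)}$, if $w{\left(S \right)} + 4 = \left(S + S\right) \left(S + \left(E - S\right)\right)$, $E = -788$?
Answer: $282108$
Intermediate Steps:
$w{\left(S \right)} = -4 - 1576 S$ ($w{\left(S \right)} = -4 + \left(S + S\right) \left(S - \left(788 + S\right)\right) = -4 + 2 S \left(-788\right) = -4 - 1576 S$)
$- w{\left(179 \right)} = - (-4 - 282104) = \left(-1\right) \left(-282108\right) = 282108$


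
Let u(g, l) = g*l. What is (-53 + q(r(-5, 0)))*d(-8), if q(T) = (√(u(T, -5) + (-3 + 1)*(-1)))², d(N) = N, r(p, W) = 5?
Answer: 608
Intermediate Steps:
q(T) = 2 - 5*T (q(T) = (√(T*(-5) + (-3 + 1)*(-1)))² = (√(-5*T - 2*(-1)))² = (√(-5*T + 2))² = (√(2 - 5*T))² = 2 - 5*T)
(-53 + q(r(-5, 0)))*d(-8) = (-53 + (2 - 5*5))*(-8) = (-53 + (2 - 25))*(-8) = (-53 - 23)*(-8) = -76*(-8) = 608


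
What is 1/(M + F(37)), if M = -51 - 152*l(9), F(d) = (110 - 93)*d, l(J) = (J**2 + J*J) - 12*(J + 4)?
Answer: -1/334 ≈ -0.0029940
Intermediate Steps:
l(J) = -48 - 12*J + 2*J**2 (l(J) = (J**2 + J**2) - 12*(4 + J) = 2*J**2 + (-48 - 12*J) = -48 - 12*J + 2*J**2)
F(d) = 17*d
M = -963 (M = -51 - 152*(-48 - 12*9 + 2*9**2) = -51 - 152*(-48 - 108 + 2*81) = -51 - 152*(-48 - 108 + 162) = -51 - 152*6 = -51 - 912 = -963)
1/(M + F(37)) = 1/(-963 + 17*37) = 1/(-963 + 629) = 1/(-334) = -1/334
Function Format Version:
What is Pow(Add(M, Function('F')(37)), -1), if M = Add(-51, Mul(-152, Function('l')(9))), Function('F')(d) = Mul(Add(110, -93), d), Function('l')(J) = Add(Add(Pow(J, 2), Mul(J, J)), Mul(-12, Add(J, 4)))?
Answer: Rational(-1, 334) ≈ -0.0029940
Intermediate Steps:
Function('l')(J) = Add(-48, Mul(-12, J), Mul(2, Pow(J, 2))) (Function('l')(J) = Add(Add(Pow(J, 2), Pow(J, 2)), Mul(-12, Add(4, J))) = Add(Mul(2, Pow(J, 2)), Add(-48, Mul(-12, J))) = Add(-48, Mul(-12, J), Mul(2, Pow(J, 2))))
Function('F')(d) = Mul(17, d)
M = -963 (M = Add(-51, Mul(-152, Add(-48, Mul(-12, 9), Mul(2, Pow(9, 2))))) = Add(-51, Mul(-152, Add(-48, -108, Mul(2, 81)))) = Add(-51, Mul(-152, Add(-48, -108, 162))) = Add(-51, Mul(-152, 6)) = Add(-51, -912) = -963)
Pow(Add(M, Function('F')(37)), -1) = Pow(Add(-963, Mul(17, 37)), -1) = Pow(Add(-963, 629), -1) = Pow(-334, -1) = Rational(-1, 334)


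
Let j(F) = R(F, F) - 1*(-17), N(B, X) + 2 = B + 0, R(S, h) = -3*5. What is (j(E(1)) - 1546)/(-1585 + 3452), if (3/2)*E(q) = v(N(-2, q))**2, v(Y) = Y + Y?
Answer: -1544/1867 ≈ -0.82699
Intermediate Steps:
R(S, h) = -15
N(B, X) = -2 + B (N(B, X) = -2 + (B + 0) = -2 + B)
v(Y) = 2*Y
E(q) = 128/3 (E(q) = 2*(2*(-2 - 2))**2/3 = 2*(2*(-4))**2/3 = (2/3)*(-8)**2 = (2/3)*64 = 128/3)
j(F) = 2 (j(F) = -15 - 1*(-17) = -15 + 17 = 2)
(j(E(1)) - 1546)/(-1585 + 3452) = (2 - 1546)/(-1585 + 3452) = -1544/1867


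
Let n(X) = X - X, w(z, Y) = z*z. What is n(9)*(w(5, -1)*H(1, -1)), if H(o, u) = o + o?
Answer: 0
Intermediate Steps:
w(z, Y) = z²
n(X) = 0
H(o, u) = 2*o
n(9)*(w(5, -1)*H(1, -1)) = 0*(5²*(2*1)) = 0*(25*2) = 0*50 = 0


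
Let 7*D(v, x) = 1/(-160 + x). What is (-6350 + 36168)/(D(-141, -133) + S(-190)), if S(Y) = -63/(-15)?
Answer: 152891795/21533 ≈ 7100.3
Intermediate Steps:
D(v, x) = 1/(7*(-160 + x))
S(Y) = 21/5 (S(Y) = -63*(-1/15) = 21/5)
(-6350 + 36168)/(D(-141, -133) + S(-190)) = (-6350 + 36168)/(1/(7*(-160 - 133)) + 21/5) = 29818/((⅐)/(-293) + 21/5) = 29818/((⅐)*(-1/293) + 21/5) = 29818/(-1/2051 + 21/5) = 29818/(43066/10255) = 29818*(10255/43066) = 152891795/21533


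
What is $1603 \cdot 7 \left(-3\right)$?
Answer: $-33663$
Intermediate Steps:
$1603 \cdot 7 \left(-3\right) = 1603 \left(-21\right) = -33663$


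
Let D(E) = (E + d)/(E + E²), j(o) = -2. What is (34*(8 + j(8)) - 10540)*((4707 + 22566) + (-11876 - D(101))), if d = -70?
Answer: -48220438352/303 ≈ -1.5914e+8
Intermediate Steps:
D(E) = (-70 + E)/(E + E²) (D(E) = (E - 70)/(E + E²) = (-70 + E)/(E + E²))
(34*(8 + j(8)) - 10540)*((4707 + 22566) + (-11876 - D(101))) = (34*(8 - 2) - 10540)*((4707 + 22566) + (-11876 - (-70 + 101)/(101*(1 + 101)))) = (34*6 - 10540)*(27273 + (-11876 - 31/(101*102))) = (204 - 10540)*(27273 + (-11876 - 31/(101*102))) = -10336*(27273 + (-11876 - 1*31/10302)) = -10336*(27273 + (-11876 - 31/10302)) = -10336*(27273 - 122346583/10302) = -10336*158619863/10302 = -48220438352/303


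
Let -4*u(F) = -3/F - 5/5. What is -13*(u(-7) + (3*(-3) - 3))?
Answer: 1079/7 ≈ 154.14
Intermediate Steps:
u(F) = 1/4 + 3/(4*F) (u(F) = -(-3/F - 5/5)/4 = -(-3/F - 5*1/5)/4 = -(-3/F - 1)/4 = -(-1 - 3/F)/4 = 1/4 + 3/(4*F))
-13*(u(-7) + (3*(-3) - 3)) = -13*((1/4)*(3 - 7)/(-7) + (3*(-3) - 3)) = -13*((1/4)*(-1/7)*(-4) + (-9 - 3)) = -13*(1/7 - 12) = -13*(-83/7) = 1079/7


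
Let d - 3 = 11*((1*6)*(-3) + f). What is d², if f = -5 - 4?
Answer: 86436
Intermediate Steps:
f = -9
d = -294 (d = 3 + 11*((1*6)*(-3) - 9) = 3 + 11*(6*(-3) - 9) = 3 + 11*(-18 - 9) = 3 + 11*(-27) = 3 - 297 = -294)
d² = (-294)² = 86436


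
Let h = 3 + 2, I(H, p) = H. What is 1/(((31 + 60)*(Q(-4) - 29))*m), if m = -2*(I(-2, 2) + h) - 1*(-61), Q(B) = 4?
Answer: -1/125125 ≈ -7.9920e-6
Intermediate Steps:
h = 5
m = 55 (m = -2*(-2 + 5) - 1*(-61) = -2*3 + 61 = -6 + 61 = 55)
1/(((31 + 60)*(Q(-4) - 29))*m) = 1/(((31 + 60)*(4 - 29))*55) = 1/((91*(-25))*55) = 1/(-2275*55) = 1/(-125125) = -1/125125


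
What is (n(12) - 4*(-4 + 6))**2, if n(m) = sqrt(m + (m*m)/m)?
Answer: 88 - 32*sqrt(6) ≈ 9.6163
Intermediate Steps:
n(m) = sqrt(2)*sqrt(m) (n(m) = sqrt(m + m**2/m) = sqrt(m + m) = sqrt(2*m) = sqrt(2)*sqrt(m))
(n(12) - 4*(-4 + 6))**2 = (sqrt(2)*sqrt(12) - 4*(-4 + 6))**2 = (sqrt(2)*(2*sqrt(3)) - 4*2)**2 = (2*sqrt(6) - 8)**2 = (-8 + 2*sqrt(6))**2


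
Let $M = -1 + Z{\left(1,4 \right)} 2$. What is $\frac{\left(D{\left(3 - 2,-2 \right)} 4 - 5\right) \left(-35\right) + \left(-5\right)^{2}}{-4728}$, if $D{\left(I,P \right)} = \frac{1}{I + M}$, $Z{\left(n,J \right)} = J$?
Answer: $- \frac{365}{9456} \approx -0.0386$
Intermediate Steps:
$M = 7$ ($M = -1 + 4 \cdot 2 = -1 + 8 = 7$)
$D{\left(I,P \right)} = \frac{1}{7 + I}$ ($D{\left(I,P \right)} = \frac{1}{I + 7} = \frac{1}{7 + I}$)
$\frac{\left(D{\left(3 - 2,-2 \right)} 4 - 5\right) \left(-35\right) + \left(-5\right)^{2}}{-4728} = \frac{\left(\frac{1}{7 + \left(3 - 2\right)} 4 - 5\right) \left(-35\right) + \left(-5\right)^{2}}{-4728} = \left(\left(\frac{1}{7 + \left(3 - 2\right)} 4 - 5\right) \left(-35\right) + 25\right) \left(- \frac{1}{4728}\right) = \left(\left(\frac{1}{7 + 1} \cdot 4 - 5\right) \left(-35\right) + 25\right) \left(- \frac{1}{4728}\right) = \left(\left(\frac{1}{8} \cdot 4 - 5\right) \left(-35\right) + 25\right) \left(- \frac{1}{4728}\right) = \left(\left(\frac{1}{2} - 5\right) \left(-35\right) + 25\right) \left(- \frac{1}{4728}\right) = \left(\left(- \frac{9}{2}\right) \left(-35\right) + 25\right) \left(- \frac{1}{4728}\right) = \left(\frac{315}{2} + 25\right) \left(- \frac{1}{4728}\right) = \frac{365}{2} \left(- \frac{1}{4728}\right) = - \frac{365}{9456}$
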